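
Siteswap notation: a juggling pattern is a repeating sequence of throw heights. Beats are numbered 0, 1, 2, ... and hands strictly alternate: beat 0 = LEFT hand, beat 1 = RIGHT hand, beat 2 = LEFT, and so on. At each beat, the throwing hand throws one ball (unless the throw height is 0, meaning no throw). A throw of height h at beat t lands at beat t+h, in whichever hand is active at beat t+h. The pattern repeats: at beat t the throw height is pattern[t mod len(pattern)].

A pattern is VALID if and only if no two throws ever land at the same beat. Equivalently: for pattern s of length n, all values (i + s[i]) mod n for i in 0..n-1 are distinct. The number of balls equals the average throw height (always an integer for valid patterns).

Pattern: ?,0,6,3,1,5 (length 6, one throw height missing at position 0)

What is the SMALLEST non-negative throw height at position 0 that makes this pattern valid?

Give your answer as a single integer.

i=0: s[i]=? (unknown)
i=1: (1 + 0) mod 6 = 1
i=2: (2 + 6) mod 6 = 2
i=3: (3 + 3) mod 6 = 0
i=4: (4 + 1) mod 6 = 5
i=5: (5 + 5) mod 6 = 4
Known residues: [0, 1, 2, 4, 5]; need a permutation of 0..5, so missing residue r = 3
Need (0 + s) mod 6 = 3; smallest s = (3 - 0) mod 6 = 3

Answer: 3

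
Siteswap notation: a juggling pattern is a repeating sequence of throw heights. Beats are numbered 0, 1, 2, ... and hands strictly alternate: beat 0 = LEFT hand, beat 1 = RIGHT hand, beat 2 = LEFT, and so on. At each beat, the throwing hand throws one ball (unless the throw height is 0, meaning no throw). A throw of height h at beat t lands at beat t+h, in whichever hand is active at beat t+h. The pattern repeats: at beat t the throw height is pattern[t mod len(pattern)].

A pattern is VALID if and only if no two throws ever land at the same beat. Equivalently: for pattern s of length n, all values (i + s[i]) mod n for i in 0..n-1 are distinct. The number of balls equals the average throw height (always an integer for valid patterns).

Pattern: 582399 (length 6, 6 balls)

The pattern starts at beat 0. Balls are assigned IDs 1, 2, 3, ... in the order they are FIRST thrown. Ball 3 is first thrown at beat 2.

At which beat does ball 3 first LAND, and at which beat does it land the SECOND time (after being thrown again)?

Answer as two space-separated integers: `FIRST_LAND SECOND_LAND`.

Answer: 4 13

Derivation:
Beat 0 (L): throw ball1 h=5 -> lands@5:R; in-air after throw: [b1@5:R]
Beat 1 (R): throw ball2 h=8 -> lands@9:R; in-air after throw: [b1@5:R b2@9:R]
Beat 2 (L): throw ball3 h=2 -> lands@4:L; in-air after throw: [b3@4:L b1@5:R b2@9:R]
Beat 3 (R): throw ball4 h=3 -> lands@6:L; in-air after throw: [b3@4:L b1@5:R b4@6:L b2@9:R]
Beat 4 (L): throw ball3 h=9 -> lands@13:R; in-air after throw: [b1@5:R b4@6:L b2@9:R b3@13:R]
Beat 5 (R): throw ball1 h=9 -> lands@14:L; in-air after throw: [b4@6:L b2@9:R b3@13:R b1@14:L]
Beat 6 (L): throw ball4 h=5 -> lands@11:R; in-air after throw: [b2@9:R b4@11:R b3@13:R b1@14:L]
Beat 7 (R): throw ball5 h=8 -> lands@15:R; in-air after throw: [b2@9:R b4@11:R b3@13:R b1@14:L b5@15:R]
Beat 8 (L): throw ball6 h=2 -> lands@10:L; in-air after throw: [b2@9:R b6@10:L b4@11:R b3@13:R b1@14:L b5@15:R]
Beat 9 (R): throw ball2 h=3 -> lands@12:L; in-air after throw: [b6@10:L b4@11:R b2@12:L b3@13:R b1@14:L b5@15:R]
Beat 10 (L): throw ball6 h=9 -> lands@19:R; in-air after throw: [b4@11:R b2@12:L b3@13:R b1@14:L b5@15:R b6@19:R]
Beat 11 (R): throw ball4 h=9 -> lands@20:L; in-air after throw: [b2@12:L b3@13:R b1@14:L b5@15:R b6@19:R b4@20:L]
Beat 12 (L): throw ball2 h=5 -> lands@17:R; in-air after throw: [b3@13:R b1@14:L b5@15:R b2@17:R b6@19:R b4@20:L]
Beat 13 (R): throw ball3 h=8 -> lands@21:R; in-air after throw: [b1@14:L b5@15:R b2@17:R b6@19:R b4@20:L b3@21:R]
Ball 3: thrown@2 h=2 -> first land @4; rethrown@4 h=9 -> second land @13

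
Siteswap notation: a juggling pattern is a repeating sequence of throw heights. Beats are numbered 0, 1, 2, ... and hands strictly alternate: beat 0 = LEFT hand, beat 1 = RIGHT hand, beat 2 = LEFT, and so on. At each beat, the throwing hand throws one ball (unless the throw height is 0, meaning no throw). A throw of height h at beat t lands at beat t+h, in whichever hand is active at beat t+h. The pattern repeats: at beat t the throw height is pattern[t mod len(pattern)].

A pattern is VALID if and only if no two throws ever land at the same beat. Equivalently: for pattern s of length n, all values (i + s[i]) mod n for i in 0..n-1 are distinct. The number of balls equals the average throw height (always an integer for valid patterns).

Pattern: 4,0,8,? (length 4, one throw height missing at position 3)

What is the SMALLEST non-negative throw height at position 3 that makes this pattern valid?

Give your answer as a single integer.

Answer: 0

Derivation:
i=0: (0 + 4) mod 4 = 0
i=1: (1 + 0) mod 4 = 1
i=2: (2 + 8) mod 4 = 2
i=3: s[i]=? (unknown)
Known residues: [0, 1, 2]; need a permutation of 0..3, so missing residue r = 3
Need (3 + s) mod 4 = 3; smallest s = (3 - 3) mod 4 = 0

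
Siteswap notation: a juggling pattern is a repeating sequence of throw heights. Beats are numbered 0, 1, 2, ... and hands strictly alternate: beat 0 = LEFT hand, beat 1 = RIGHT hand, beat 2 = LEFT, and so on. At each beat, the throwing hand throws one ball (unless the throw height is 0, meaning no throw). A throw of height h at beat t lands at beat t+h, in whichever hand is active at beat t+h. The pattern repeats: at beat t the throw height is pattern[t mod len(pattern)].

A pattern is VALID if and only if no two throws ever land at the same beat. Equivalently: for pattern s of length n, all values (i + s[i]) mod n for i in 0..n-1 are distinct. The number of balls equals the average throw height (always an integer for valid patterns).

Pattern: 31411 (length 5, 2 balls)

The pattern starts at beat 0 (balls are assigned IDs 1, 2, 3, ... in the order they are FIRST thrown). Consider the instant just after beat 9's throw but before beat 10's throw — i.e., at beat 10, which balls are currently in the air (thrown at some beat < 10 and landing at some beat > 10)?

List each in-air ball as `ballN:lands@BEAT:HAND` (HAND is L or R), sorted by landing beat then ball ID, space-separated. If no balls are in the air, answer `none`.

Beat 0 (L): throw ball1 h=3 -> lands@3:R; in-air after throw: [b1@3:R]
Beat 1 (R): throw ball2 h=1 -> lands@2:L; in-air after throw: [b2@2:L b1@3:R]
Beat 2 (L): throw ball2 h=4 -> lands@6:L; in-air after throw: [b1@3:R b2@6:L]
Beat 3 (R): throw ball1 h=1 -> lands@4:L; in-air after throw: [b1@4:L b2@6:L]
Beat 4 (L): throw ball1 h=1 -> lands@5:R; in-air after throw: [b1@5:R b2@6:L]
Beat 5 (R): throw ball1 h=3 -> lands@8:L; in-air after throw: [b2@6:L b1@8:L]
Beat 6 (L): throw ball2 h=1 -> lands@7:R; in-air after throw: [b2@7:R b1@8:L]
Beat 7 (R): throw ball2 h=4 -> lands@11:R; in-air after throw: [b1@8:L b2@11:R]
Beat 8 (L): throw ball1 h=1 -> lands@9:R; in-air after throw: [b1@9:R b2@11:R]
Beat 9 (R): throw ball1 h=1 -> lands@10:L; in-air after throw: [b1@10:L b2@11:R]
Beat 10 (L): throw ball1 h=3 -> lands@13:R; in-air after throw: [b2@11:R b1@13:R]

Answer: ball2:lands@11:R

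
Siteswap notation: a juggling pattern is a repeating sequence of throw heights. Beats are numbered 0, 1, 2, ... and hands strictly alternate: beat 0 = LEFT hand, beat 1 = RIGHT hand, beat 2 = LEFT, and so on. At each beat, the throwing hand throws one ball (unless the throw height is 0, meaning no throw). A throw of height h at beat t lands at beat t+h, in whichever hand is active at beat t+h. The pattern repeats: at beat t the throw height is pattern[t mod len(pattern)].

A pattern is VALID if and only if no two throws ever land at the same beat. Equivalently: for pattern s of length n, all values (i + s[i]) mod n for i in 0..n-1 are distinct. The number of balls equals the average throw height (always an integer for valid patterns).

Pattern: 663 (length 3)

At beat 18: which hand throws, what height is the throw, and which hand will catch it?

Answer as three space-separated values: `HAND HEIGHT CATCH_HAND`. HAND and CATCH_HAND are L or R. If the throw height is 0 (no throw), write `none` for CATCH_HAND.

Answer: L 6 L

Derivation:
Beat 18: 18 mod 2 = 0, so hand = L
Throw height = pattern[18 mod 3] = pattern[0] = 6
Lands at beat 18+6=24, 24 mod 2 = 0, so catch hand = L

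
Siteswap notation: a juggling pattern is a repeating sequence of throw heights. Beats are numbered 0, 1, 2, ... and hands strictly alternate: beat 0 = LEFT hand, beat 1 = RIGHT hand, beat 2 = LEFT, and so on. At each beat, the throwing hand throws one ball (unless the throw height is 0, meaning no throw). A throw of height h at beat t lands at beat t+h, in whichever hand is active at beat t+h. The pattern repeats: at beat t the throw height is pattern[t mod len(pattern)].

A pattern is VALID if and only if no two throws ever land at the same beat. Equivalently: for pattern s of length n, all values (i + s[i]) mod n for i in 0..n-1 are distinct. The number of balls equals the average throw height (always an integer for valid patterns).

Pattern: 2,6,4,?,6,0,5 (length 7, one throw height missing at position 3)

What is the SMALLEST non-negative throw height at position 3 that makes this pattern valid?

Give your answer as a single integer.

Answer: 5

Derivation:
i=0: (0 + 2) mod 7 = 2
i=1: (1 + 6) mod 7 = 0
i=2: (2 + 4) mod 7 = 6
i=3: s[i]=? (unknown)
i=4: (4 + 6) mod 7 = 3
i=5: (5 + 0) mod 7 = 5
i=6: (6 + 5) mod 7 = 4
Known residues: [0, 2, 3, 4, 5, 6]; need a permutation of 0..6, so missing residue r = 1
Need (3 + s) mod 7 = 1; smallest s = (1 - 3) mod 7 = 5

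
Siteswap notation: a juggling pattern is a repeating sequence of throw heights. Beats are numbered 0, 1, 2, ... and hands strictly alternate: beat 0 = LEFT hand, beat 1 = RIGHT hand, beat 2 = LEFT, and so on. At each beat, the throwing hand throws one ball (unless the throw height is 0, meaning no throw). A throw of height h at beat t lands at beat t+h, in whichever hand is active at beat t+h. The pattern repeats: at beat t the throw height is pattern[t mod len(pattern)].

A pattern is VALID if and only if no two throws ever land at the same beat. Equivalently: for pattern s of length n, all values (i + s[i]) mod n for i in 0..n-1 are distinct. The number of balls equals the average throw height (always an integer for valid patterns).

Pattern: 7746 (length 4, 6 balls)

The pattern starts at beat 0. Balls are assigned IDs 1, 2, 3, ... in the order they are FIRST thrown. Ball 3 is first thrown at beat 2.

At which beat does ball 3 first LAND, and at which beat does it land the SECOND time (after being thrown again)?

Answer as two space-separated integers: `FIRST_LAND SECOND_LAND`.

Answer: 6 10

Derivation:
Beat 0 (L): throw ball1 h=7 -> lands@7:R; in-air after throw: [b1@7:R]
Beat 1 (R): throw ball2 h=7 -> lands@8:L; in-air after throw: [b1@7:R b2@8:L]
Beat 2 (L): throw ball3 h=4 -> lands@6:L; in-air after throw: [b3@6:L b1@7:R b2@8:L]
Beat 3 (R): throw ball4 h=6 -> lands@9:R; in-air after throw: [b3@6:L b1@7:R b2@8:L b4@9:R]
Beat 4 (L): throw ball5 h=7 -> lands@11:R; in-air after throw: [b3@6:L b1@7:R b2@8:L b4@9:R b5@11:R]
Beat 5 (R): throw ball6 h=7 -> lands@12:L; in-air after throw: [b3@6:L b1@7:R b2@8:L b4@9:R b5@11:R b6@12:L]
Beat 6 (L): throw ball3 h=4 -> lands@10:L; in-air after throw: [b1@7:R b2@8:L b4@9:R b3@10:L b5@11:R b6@12:L]
Beat 7 (R): throw ball1 h=6 -> lands@13:R; in-air after throw: [b2@8:L b4@9:R b3@10:L b5@11:R b6@12:L b1@13:R]
Beat 8 (L): throw ball2 h=7 -> lands@15:R; in-air after throw: [b4@9:R b3@10:L b5@11:R b6@12:L b1@13:R b2@15:R]
Beat 9 (R): throw ball4 h=7 -> lands@16:L; in-air after throw: [b3@10:L b5@11:R b6@12:L b1@13:R b2@15:R b4@16:L]
Beat 10 (L): throw ball3 h=4 -> lands@14:L; in-air after throw: [b5@11:R b6@12:L b1@13:R b3@14:L b2@15:R b4@16:L]
Ball 3: thrown@2 h=4 -> first land @6; rethrown@6 h=4 -> second land @10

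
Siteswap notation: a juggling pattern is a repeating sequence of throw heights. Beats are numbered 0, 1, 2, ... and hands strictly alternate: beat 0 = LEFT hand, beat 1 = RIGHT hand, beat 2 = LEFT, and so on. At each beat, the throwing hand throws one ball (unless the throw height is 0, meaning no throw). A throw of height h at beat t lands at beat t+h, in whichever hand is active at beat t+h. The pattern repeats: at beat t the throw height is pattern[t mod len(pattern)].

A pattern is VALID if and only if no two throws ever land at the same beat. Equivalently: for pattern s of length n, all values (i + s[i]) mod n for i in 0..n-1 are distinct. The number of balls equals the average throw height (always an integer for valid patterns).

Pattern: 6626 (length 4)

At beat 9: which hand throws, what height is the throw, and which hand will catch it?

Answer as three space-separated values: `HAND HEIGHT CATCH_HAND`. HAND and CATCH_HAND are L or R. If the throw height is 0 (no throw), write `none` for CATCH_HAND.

Beat 9: 9 mod 2 = 1, so hand = R
Throw height = pattern[9 mod 4] = pattern[1] = 6
Lands at beat 9+6=15, 15 mod 2 = 1, so catch hand = R

Answer: R 6 R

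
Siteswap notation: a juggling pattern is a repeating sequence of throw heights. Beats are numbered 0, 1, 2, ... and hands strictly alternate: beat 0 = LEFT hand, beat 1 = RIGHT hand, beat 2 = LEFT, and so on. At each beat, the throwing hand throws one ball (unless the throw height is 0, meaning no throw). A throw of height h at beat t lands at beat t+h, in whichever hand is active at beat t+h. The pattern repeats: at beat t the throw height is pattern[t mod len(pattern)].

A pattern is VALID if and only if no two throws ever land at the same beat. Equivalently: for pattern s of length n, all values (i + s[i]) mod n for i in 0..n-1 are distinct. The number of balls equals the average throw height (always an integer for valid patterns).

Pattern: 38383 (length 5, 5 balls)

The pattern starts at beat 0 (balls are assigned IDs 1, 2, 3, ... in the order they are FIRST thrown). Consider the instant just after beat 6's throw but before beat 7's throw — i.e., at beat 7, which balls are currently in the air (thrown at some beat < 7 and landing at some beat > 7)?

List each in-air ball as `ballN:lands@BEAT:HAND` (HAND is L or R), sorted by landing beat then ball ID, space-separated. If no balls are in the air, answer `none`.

Answer: ball3:lands@8:L ball2:lands@9:R ball1:lands@11:R ball5:lands@14:L

Derivation:
Beat 0 (L): throw ball1 h=3 -> lands@3:R; in-air after throw: [b1@3:R]
Beat 1 (R): throw ball2 h=8 -> lands@9:R; in-air after throw: [b1@3:R b2@9:R]
Beat 2 (L): throw ball3 h=3 -> lands@5:R; in-air after throw: [b1@3:R b3@5:R b2@9:R]
Beat 3 (R): throw ball1 h=8 -> lands@11:R; in-air after throw: [b3@5:R b2@9:R b1@11:R]
Beat 4 (L): throw ball4 h=3 -> lands@7:R; in-air after throw: [b3@5:R b4@7:R b2@9:R b1@11:R]
Beat 5 (R): throw ball3 h=3 -> lands@8:L; in-air after throw: [b4@7:R b3@8:L b2@9:R b1@11:R]
Beat 6 (L): throw ball5 h=8 -> lands@14:L; in-air after throw: [b4@7:R b3@8:L b2@9:R b1@11:R b5@14:L]
Beat 7 (R): throw ball4 h=3 -> lands@10:L; in-air after throw: [b3@8:L b2@9:R b4@10:L b1@11:R b5@14:L]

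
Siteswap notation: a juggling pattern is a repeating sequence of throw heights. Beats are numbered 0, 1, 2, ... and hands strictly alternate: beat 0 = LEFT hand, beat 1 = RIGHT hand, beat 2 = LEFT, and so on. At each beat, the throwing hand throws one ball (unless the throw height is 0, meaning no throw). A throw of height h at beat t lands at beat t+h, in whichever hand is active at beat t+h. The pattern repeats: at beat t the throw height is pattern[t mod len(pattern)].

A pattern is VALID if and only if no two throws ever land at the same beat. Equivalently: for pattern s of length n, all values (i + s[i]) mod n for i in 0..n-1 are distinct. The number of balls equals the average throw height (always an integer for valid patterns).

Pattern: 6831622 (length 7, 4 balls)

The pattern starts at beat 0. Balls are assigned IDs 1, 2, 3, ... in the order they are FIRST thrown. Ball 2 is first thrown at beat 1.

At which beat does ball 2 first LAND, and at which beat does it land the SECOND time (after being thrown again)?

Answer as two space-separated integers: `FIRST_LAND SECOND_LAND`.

Beat 0 (L): throw ball1 h=6 -> lands@6:L; in-air after throw: [b1@6:L]
Beat 1 (R): throw ball2 h=8 -> lands@9:R; in-air after throw: [b1@6:L b2@9:R]
Beat 2 (L): throw ball3 h=3 -> lands@5:R; in-air after throw: [b3@5:R b1@6:L b2@9:R]
Beat 3 (R): throw ball4 h=1 -> lands@4:L; in-air after throw: [b4@4:L b3@5:R b1@6:L b2@9:R]
Beat 4 (L): throw ball4 h=6 -> lands@10:L; in-air after throw: [b3@5:R b1@6:L b2@9:R b4@10:L]
Beat 5 (R): throw ball3 h=2 -> lands@7:R; in-air after throw: [b1@6:L b3@7:R b2@9:R b4@10:L]
Beat 6 (L): throw ball1 h=2 -> lands@8:L; in-air after throw: [b3@7:R b1@8:L b2@9:R b4@10:L]
Beat 7 (R): throw ball3 h=6 -> lands@13:R; in-air after throw: [b1@8:L b2@9:R b4@10:L b3@13:R]
Beat 8 (L): throw ball1 h=8 -> lands@16:L; in-air after throw: [b2@9:R b4@10:L b3@13:R b1@16:L]
Beat 9 (R): throw ball2 h=3 -> lands@12:L; in-air after throw: [b4@10:L b2@12:L b3@13:R b1@16:L]
Beat 10 (L): throw ball4 h=1 -> lands@11:R; in-air after throw: [b4@11:R b2@12:L b3@13:R b1@16:L]
Beat 11 (R): throw ball4 h=6 -> lands@17:R; in-air after throw: [b2@12:L b3@13:R b1@16:L b4@17:R]
Beat 12 (L): throw ball2 h=2 -> lands@14:L; in-air after throw: [b3@13:R b2@14:L b1@16:L b4@17:R]
Ball 2: thrown@1 h=8 -> first land @9; rethrown@9 h=3 -> second land @12

Answer: 9 12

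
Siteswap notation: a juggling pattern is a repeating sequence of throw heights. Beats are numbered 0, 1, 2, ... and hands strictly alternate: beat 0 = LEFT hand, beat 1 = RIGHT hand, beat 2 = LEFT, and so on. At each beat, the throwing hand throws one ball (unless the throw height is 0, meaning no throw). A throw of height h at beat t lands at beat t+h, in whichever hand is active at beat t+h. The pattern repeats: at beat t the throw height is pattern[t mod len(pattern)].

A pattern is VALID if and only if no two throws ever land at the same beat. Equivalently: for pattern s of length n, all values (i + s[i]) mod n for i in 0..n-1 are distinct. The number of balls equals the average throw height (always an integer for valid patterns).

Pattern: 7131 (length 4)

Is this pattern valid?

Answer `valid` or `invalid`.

Answer: valid

Derivation:
i=0: (i + s[i]) mod n = (0 + 7) mod 4 = 3
i=1: (i + s[i]) mod n = (1 + 1) mod 4 = 2
i=2: (i + s[i]) mod n = (2 + 3) mod 4 = 1
i=3: (i + s[i]) mod n = (3 + 1) mod 4 = 0
Residues: [3, 2, 1, 0], distinct: True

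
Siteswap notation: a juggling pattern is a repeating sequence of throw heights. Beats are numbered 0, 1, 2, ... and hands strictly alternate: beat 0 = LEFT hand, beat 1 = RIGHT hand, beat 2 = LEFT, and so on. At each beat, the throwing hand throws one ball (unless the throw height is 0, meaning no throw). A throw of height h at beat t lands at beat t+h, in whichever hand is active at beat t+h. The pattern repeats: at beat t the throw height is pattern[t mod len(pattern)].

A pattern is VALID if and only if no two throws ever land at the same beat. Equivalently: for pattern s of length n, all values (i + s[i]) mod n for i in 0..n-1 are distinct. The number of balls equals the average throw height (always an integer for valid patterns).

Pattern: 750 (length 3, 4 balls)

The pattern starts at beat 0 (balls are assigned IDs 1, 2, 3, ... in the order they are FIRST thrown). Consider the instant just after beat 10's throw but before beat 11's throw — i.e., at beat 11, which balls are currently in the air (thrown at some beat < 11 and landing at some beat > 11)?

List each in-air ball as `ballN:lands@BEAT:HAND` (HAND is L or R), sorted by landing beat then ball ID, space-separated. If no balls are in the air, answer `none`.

Beat 0 (L): throw ball1 h=7 -> lands@7:R; in-air after throw: [b1@7:R]
Beat 1 (R): throw ball2 h=5 -> lands@6:L; in-air after throw: [b2@6:L b1@7:R]
Beat 3 (R): throw ball3 h=7 -> lands@10:L; in-air after throw: [b2@6:L b1@7:R b3@10:L]
Beat 4 (L): throw ball4 h=5 -> lands@9:R; in-air after throw: [b2@6:L b1@7:R b4@9:R b3@10:L]
Beat 6 (L): throw ball2 h=7 -> lands@13:R; in-air after throw: [b1@7:R b4@9:R b3@10:L b2@13:R]
Beat 7 (R): throw ball1 h=5 -> lands@12:L; in-air after throw: [b4@9:R b3@10:L b1@12:L b2@13:R]
Beat 9 (R): throw ball4 h=7 -> lands@16:L; in-air after throw: [b3@10:L b1@12:L b2@13:R b4@16:L]
Beat 10 (L): throw ball3 h=5 -> lands@15:R; in-air after throw: [b1@12:L b2@13:R b3@15:R b4@16:L]

Answer: ball1:lands@12:L ball2:lands@13:R ball3:lands@15:R ball4:lands@16:L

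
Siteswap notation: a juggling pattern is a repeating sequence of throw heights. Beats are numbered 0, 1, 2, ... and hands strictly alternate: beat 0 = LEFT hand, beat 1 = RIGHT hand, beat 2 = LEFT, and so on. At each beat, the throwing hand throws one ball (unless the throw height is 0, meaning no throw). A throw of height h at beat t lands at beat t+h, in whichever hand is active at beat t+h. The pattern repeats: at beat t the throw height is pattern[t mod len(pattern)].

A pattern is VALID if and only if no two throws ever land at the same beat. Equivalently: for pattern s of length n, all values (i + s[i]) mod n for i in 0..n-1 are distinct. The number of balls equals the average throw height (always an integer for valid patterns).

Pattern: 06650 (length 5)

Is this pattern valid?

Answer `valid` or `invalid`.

Answer: invalid

Derivation:
i=0: (i + s[i]) mod n = (0 + 0) mod 5 = 0
i=1: (i + s[i]) mod n = (1 + 6) mod 5 = 2
i=2: (i + s[i]) mod n = (2 + 6) mod 5 = 3
i=3: (i + s[i]) mod n = (3 + 5) mod 5 = 3
i=4: (i + s[i]) mod n = (4 + 0) mod 5 = 4
Residues: [0, 2, 3, 3, 4], distinct: False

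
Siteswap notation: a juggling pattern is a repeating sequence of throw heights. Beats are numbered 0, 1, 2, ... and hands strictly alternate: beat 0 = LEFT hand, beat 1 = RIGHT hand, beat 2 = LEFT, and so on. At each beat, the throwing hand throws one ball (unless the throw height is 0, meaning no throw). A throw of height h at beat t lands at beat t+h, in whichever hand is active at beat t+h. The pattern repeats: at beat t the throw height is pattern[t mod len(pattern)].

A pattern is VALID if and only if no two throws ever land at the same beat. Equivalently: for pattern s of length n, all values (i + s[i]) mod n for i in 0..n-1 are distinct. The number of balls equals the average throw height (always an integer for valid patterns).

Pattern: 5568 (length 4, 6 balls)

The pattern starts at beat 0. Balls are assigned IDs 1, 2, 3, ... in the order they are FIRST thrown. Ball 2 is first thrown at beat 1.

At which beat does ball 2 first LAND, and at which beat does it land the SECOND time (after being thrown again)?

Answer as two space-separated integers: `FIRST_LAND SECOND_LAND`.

Beat 0 (L): throw ball1 h=5 -> lands@5:R; in-air after throw: [b1@5:R]
Beat 1 (R): throw ball2 h=5 -> lands@6:L; in-air after throw: [b1@5:R b2@6:L]
Beat 2 (L): throw ball3 h=6 -> lands@8:L; in-air after throw: [b1@5:R b2@6:L b3@8:L]
Beat 3 (R): throw ball4 h=8 -> lands@11:R; in-air after throw: [b1@5:R b2@6:L b3@8:L b4@11:R]
Beat 4 (L): throw ball5 h=5 -> lands@9:R; in-air after throw: [b1@5:R b2@6:L b3@8:L b5@9:R b4@11:R]
Beat 5 (R): throw ball1 h=5 -> lands@10:L; in-air after throw: [b2@6:L b3@8:L b5@9:R b1@10:L b4@11:R]
Beat 6 (L): throw ball2 h=6 -> lands@12:L; in-air after throw: [b3@8:L b5@9:R b1@10:L b4@11:R b2@12:L]
Beat 7 (R): throw ball6 h=8 -> lands@15:R; in-air after throw: [b3@8:L b5@9:R b1@10:L b4@11:R b2@12:L b6@15:R]
Beat 8 (L): throw ball3 h=5 -> lands@13:R; in-air after throw: [b5@9:R b1@10:L b4@11:R b2@12:L b3@13:R b6@15:R]
Beat 9 (R): throw ball5 h=5 -> lands@14:L; in-air after throw: [b1@10:L b4@11:R b2@12:L b3@13:R b5@14:L b6@15:R]
Beat 10 (L): throw ball1 h=6 -> lands@16:L; in-air after throw: [b4@11:R b2@12:L b3@13:R b5@14:L b6@15:R b1@16:L]
Beat 11 (R): throw ball4 h=8 -> lands@19:R; in-air after throw: [b2@12:L b3@13:R b5@14:L b6@15:R b1@16:L b4@19:R]
Beat 12 (L): throw ball2 h=5 -> lands@17:R; in-air after throw: [b3@13:R b5@14:L b6@15:R b1@16:L b2@17:R b4@19:R]
Ball 2: thrown@1 h=5 -> first land @6; rethrown@6 h=6 -> second land @12

Answer: 6 12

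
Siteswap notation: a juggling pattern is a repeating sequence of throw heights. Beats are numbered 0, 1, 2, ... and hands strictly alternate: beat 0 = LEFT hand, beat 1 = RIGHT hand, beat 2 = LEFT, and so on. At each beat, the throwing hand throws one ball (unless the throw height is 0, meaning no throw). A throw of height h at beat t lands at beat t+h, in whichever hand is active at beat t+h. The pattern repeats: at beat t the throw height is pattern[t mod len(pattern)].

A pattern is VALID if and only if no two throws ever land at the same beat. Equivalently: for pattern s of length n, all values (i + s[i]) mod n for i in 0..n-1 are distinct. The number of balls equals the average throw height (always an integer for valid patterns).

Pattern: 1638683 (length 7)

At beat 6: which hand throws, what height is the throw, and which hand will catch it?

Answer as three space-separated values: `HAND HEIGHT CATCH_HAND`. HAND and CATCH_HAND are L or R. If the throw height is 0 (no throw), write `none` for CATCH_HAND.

Answer: L 3 R

Derivation:
Beat 6: 6 mod 2 = 0, so hand = L
Throw height = pattern[6 mod 7] = pattern[6] = 3
Lands at beat 6+3=9, 9 mod 2 = 1, so catch hand = R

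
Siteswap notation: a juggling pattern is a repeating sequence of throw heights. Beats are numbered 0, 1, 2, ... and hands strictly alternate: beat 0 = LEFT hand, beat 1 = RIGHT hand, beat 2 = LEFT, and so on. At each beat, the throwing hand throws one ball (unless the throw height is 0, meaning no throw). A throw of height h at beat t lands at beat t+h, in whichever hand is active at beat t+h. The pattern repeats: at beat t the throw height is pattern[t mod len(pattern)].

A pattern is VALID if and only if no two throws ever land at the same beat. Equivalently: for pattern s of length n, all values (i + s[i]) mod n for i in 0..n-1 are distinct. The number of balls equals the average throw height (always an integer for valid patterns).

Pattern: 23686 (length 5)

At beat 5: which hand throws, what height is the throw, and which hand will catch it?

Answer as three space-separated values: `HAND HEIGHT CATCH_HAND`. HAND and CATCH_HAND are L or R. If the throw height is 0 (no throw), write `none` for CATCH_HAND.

Beat 5: 5 mod 2 = 1, so hand = R
Throw height = pattern[5 mod 5] = pattern[0] = 2
Lands at beat 5+2=7, 7 mod 2 = 1, so catch hand = R

Answer: R 2 R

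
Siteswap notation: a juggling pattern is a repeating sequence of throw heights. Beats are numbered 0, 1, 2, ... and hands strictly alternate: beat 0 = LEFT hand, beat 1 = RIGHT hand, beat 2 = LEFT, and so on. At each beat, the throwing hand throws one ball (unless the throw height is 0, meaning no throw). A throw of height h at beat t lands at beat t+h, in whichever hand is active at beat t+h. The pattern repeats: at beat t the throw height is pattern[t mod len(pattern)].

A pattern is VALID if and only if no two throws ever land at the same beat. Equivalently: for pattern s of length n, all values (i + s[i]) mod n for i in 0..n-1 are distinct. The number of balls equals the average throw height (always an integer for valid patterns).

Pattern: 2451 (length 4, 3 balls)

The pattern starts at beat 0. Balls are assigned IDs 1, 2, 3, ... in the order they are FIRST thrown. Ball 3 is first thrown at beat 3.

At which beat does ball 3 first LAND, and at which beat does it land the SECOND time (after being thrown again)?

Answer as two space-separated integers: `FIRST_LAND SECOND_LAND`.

Beat 0 (L): throw ball1 h=2 -> lands@2:L; in-air after throw: [b1@2:L]
Beat 1 (R): throw ball2 h=4 -> lands@5:R; in-air after throw: [b1@2:L b2@5:R]
Beat 2 (L): throw ball1 h=5 -> lands@7:R; in-air after throw: [b2@5:R b1@7:R]
Beat 3 (R): throw ball3 h=1 -> lands@4:L; in-air after throw: [b3@4:L b2@5:R b1@7:R]
Beat 4 (L): throw ball3 h=2 -> lands@6:L; in-air after throw: [b2@5:R b3@6:L b1@7:R]
Beat 5 (R): throw ball2 h=4 -> lands@9:R; in-air after throw: [b3@6:L b1@7:R b2@9:R]
Beat 6 (L): throw ball3 h=5 -> lands@11:R; in-air after throw: [b1@7:R b2@9:R b3@11:R]
Ball 3: thrown@3 h=1 -> first land @4; rethrown@4 h=2 -> second land @6

Answer: 4 6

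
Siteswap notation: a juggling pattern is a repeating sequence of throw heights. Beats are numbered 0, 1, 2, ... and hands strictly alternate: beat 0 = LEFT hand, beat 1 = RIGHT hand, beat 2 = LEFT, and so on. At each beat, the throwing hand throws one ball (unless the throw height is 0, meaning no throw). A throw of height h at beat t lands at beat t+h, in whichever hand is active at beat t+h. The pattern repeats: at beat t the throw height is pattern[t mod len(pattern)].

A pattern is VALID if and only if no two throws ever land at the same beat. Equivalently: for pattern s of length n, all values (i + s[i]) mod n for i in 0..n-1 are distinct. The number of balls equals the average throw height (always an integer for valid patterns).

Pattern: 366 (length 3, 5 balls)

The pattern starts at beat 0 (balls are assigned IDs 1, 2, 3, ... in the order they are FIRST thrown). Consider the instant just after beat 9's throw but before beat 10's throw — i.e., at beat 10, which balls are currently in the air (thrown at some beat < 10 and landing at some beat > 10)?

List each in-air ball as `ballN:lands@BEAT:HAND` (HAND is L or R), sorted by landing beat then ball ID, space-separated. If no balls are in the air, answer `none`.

Beat 0 (L): throw ball1 h=3 -> lands@3:R; in-air after throw: [b1@3:R]
Beat 1 (R): throw ball2 h=6 -> lands@7:R; in-air after throw: [b1@3:R b2@7:R]
Beat 2 (L): throw ball3 h=6 -> lands@8:L; in-air after throw: [b1@3:R b2@7:R b3@8:L]
Beat 3 (R): throw ball1 h=3 -> lands@6:L; in-air after throw: [b1@6:L b2@7:R b3@8:L]
Beat 4 (L): throw ball4 h=6 -> lands@10:L; in-air after throw: [b1@6:L b2@7:R b3@8:L b4@10:L]
Beat 5 (R): throw ball5 h=6 -> lands@11:R; in-air after throw: [b1@6:L b2@7:R b3@8:L b4@10:L b5@11:R]
Beat 6 (L): throw ball1 h=3 -> lands@9:R; in-air after throw: [b2@7:R b3@8:L b1@9:R b4@10:L b5@11:R]
Beat 7 (R): throw ball2 h=6 -> lands@13:R; in-air after throw: [b3@8:L b1@9:R b4@10:L b5@11:R b2@13:R]
Beat 8 (L): throw ball3 h=6 -> lands@14:L; in-air after throw: [b1@9:R b4@10:L b5@11:R b2@13:R b3@14:L]
Beat 9 (R): throw ball1 h=3 -> lands@12:L; in-air after throw: [b4@10:L b5@11:R b1@12:L b2@13:R b3@14:L]
Beat 10 (L): throw ball4 h=6 -> lands@16:L; in-air after throw: [b5@11:R b1@12:L b2@13:R b3@14:L b4@16:L]

Answer: ball5:lands@11:R ball1:lands@12:L ball2:lands@13:R ball3:lands@14:L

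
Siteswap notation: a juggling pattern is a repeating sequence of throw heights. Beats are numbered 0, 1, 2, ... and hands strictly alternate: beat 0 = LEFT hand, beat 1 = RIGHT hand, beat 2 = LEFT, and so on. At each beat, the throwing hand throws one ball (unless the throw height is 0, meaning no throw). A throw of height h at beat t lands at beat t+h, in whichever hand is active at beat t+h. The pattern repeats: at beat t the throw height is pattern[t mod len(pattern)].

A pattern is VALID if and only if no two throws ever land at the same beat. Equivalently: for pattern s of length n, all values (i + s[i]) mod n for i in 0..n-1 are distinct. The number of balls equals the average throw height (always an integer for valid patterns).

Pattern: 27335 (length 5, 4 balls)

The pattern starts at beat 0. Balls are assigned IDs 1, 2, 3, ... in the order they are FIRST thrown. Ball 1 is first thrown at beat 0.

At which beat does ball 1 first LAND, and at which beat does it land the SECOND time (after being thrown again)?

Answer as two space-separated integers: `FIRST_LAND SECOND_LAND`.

Answer: 2 5

Derivation:
Beat 0 (L): throw ball1 h=2 -> lands@2:L; in-air after throw: [b1@2:L]
Beat 1 (R): throw ball2 h=7 -> lands@8:L; in-air after throw: [b1@2:L b2@8:L]
Beat 2 (L): throw ball1 h=3 -> lands@5:R; in-air after throw: [b1@5:R b2@8:L]
Beat 3 (R): throw ball3 h=3 -> lands@6:L; in-air after throw: [b1@5:R b3@6:L b2@8:L]
Beat 4 (L): throw ball4 h=5 -> lands@9:R; in-air after throw: [b1@5:R b3@6:L b2@8:L b4@9:R]
Beat 5 (R): throw ball1 h=2 -> lands@7:R; in-air after throw: [b3@6:L b1@7:R b2@8:L b4@9:R]
Ball 1: thrown@0 h=2 -> first land @2; rethrown@2 h=3 -> second land @5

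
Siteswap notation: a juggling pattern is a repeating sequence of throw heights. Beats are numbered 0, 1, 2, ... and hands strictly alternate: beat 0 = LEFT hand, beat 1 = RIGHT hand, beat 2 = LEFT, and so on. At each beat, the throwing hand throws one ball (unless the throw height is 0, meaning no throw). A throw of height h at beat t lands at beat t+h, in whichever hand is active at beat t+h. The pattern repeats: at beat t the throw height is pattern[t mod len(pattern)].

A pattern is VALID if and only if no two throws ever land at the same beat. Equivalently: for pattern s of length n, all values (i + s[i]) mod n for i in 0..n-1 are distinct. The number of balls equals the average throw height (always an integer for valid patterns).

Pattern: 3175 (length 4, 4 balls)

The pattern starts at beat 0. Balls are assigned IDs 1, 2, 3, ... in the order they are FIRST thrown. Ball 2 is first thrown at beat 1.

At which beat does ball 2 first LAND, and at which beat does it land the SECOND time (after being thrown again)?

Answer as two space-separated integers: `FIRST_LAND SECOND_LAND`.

Answer: 2 9

Derivation:
Beat 0 (L): throw ball1 h=3 -> lands@3:R; in-air after throw: [b1@3:R]
Beat 1 (R): throw ball2 h=1 -> lands@2:L; in-air after throw: [b2@2:L b1@3:R]
Beat 2 (L): throw ball2 h=7 -> lands@9:R; in-air after throw: [b1@3:R b2@9:R]
Beat 3 (R): throw ball1 h=5 -> lands@8:L; in-air after throw: [b1@8:L b2@9:R]
Beat 4 (L): throw ball3 h=3 -> lands@7:R; in-air after throw: [b3@7:R b1@8:L b2@9:R]
Beat 5 (R): throw ball4 h=1 -> lands@6:L; in-air after throw: [b4@6:L b3@7:R b1@8:L b2@9:R]
Beat 6 (L): throw ball4 h=7 -> lands@13:R; in-air after throw: [b3@7:R b1@8:L b2@9:R b4@13:R]
Beat 7 (R): throw ball3 h=5 -> lands@12:L; in-air after throw: [b1@8:L b2@9:R b3@12:L b4@13:R]
Beat 8 (L): throw ball1 h=3 -> lands@11:R; in-air after throw: [b2@9:R b1@11:R b3@12:L b4@13:R]
Beat 9 (R): throw ball2 h=1 -> lands@10:L; in-air after throw: [b2@10:L b1@11:R b3@12:L b4@13:R]
Ball 2: thrown@1 h=1 -> first land @2; rethrown@2 h=7 -> second land @9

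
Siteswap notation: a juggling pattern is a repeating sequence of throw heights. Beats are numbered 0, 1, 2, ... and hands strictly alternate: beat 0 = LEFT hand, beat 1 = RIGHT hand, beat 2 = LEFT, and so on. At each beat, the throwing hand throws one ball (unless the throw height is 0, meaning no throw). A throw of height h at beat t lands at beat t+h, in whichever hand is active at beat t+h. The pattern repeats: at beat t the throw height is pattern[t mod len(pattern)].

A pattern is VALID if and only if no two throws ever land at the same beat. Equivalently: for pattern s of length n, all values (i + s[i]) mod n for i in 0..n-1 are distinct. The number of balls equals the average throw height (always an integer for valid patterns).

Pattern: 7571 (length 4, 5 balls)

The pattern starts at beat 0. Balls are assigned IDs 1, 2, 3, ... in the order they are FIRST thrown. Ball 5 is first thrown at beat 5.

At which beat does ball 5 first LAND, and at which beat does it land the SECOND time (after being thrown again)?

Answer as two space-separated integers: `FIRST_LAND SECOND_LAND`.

Answer: 10 17

Derivation:
Beat 0 (L): throw ball1 h=7 -> lands@7:R; in-air after throw: [b1@7:R]
Beat 1 (R): throw ball2 h=5 -> lands@6:L; in-air after throw: [b2@6:L b1@7:R]
Beat 2 (L): throw ball3 h=7 -> lands@9:R; in-air after throw: [b2@6:L b1@7:R b3@9:R]
Beat 3 (R): throw ball4 h=1 -> lands@4:L; in-air after throw: [b4@4:L b2@6:L b1@7:R b3@9:R]
Beat 4 (L): throw ball4 h=7 -> lands@11:R; in-air after throw: [b2@6:L b1@7:R b3@9:R b4@11:R]
Beat 5 (R): throw ball5 h=5 -> lands@10:L; in-air after throw: [b2@6:L b1@7:R b3@9:R b5@10:L b4@11:R]
Beat 6 (L): throw ball2 h=7 -> lands@13:R; in-air after throw: [b1@7:R b3@9:R b5@10:L b4@11:R b2@13:R]
Beat 7 (R): throw ball1 h=1 -> lands@8:L; in-air after throw: [b1@8:L b3@9:R b5@10:L b4@11:R b2@13:R]
Beat 8 (L): throw ball1 h=7 -> lands@15:R; in-air after throw: [b3@9:R b5@10:L b4@11:R b2@13:R b1@15:R]
Beat 9 (R): throw ball3 h=5 -> lands@14:L; in-air after throw: [b5@10:L b4@11:R b2@13:R b3@14:L b1@15:R]
Beat 10 (L): throw ball5 h=7 -> lands@17:R; in-air after throw: [b4@11:R b2@13:R b3@14:L b1@15:R b5@17:R]
Beat 11 (R): throw ball4 h=1 -> lands@12:L; in-air after throw: [b4@12:L b2@13:R b3@14:L b1@15:R b5@17:R]
Beat 12 (L): throw ball4 h=7 -> lands@19:R; in-air after throw: [b2@13:R b3@14:L b1@15:R b5@17:R b4@19:R]
Beat 13 (R): throw ball2 h=5 -> lands@18:L; in-air after throw: [b3@14:L b1@15:R b5@17:R b2@18:L b4@19:R]
Ball 5: thrown@5 h=5 -> first land @10; rethrown@10 h=7 -> second land @17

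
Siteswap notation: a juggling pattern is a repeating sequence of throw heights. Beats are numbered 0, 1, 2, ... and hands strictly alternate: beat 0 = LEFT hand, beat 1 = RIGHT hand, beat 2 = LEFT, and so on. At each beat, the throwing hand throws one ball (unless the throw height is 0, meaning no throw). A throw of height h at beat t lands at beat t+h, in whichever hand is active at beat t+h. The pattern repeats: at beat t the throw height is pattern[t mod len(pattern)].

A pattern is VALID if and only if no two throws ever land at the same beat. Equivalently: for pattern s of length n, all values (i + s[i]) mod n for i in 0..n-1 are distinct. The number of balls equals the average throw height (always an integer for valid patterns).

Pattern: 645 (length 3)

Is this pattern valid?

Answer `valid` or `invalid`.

i=0: (i + s[i]) mod n = (0 + 6) mod 3 = 0
i=1: (i + s[i]) mod n = (1 + 4) mod 3 = 2
i=2: (i + s[i]) mod n = (2 + 5) mod 3 = 1
Residues: [0, 2, 1], distinct: True

Answer: valid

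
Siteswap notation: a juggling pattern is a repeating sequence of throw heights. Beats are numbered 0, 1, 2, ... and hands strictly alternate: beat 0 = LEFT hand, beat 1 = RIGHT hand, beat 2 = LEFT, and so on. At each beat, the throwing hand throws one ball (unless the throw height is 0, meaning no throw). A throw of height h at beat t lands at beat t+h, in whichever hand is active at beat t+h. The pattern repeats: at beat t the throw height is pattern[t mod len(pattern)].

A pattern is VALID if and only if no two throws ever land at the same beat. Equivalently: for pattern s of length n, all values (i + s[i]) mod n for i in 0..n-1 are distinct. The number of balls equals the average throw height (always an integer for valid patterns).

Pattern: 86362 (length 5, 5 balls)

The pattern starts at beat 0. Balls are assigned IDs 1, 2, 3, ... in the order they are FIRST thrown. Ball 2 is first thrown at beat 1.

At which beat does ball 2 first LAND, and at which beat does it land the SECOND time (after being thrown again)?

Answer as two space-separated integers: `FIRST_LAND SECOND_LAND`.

Beat 0 (L): throw ball1 h=8 -> lands@8:L; in-air after throw: [b1@8:L]
Beat 1 (R): throw ball2 h=6 -> lands@7:R; in-air after throw: [b2@7:R b1@8:L]
Beat 2 (L): throw ball3 h=3 -> lands@5:R; in-air after throw: [b3@5:R b2@7:R b1@8:L]
Beat 3 (R): throw ball4 h=6 -> lands@9:R; in-air after throw: [b3@5:R b2@7:R b1@8:L b4@9:R]
Beat 4 (L): throw ball5 h=2 -> lands@6:L; in-air after throw: [b3@5:R b5@6:L b2@7:R b1@8:L b4@9:R]
Beat 5 (R): throw ball3 h=8 -> lands@13:R; in-air after throw: [b5@6:L b2@7:R b1@8:L b4@9:R b3@13:R]
Beat 6 (L): throw ball5 h=6 -> lands@12:L; in-air after throw: [b2@7:R b1@8:L b4@9:R b5@12:L b3@13:R]
Beat 7 (R): throw ball2 h=3 -> lands@10:L; in-air after throw: [b1@8:L b4@9:R b2@10:L b5@12:L b3@13:R]
Beat 8 (L): throw ball1 h=6 -> lands@14:L; in-air after throw: [b4@9:R b2@10:L b5@12:L b3@13:R b1@14:L]
Beat 9 (R): throw ball4 h=2 -> lands@11:R; in-air after throw: [b2@10:L b4@11:R b5@12:L b3@13:R b1@14:L]
Beat 10 (L): throw ball2 h=8 -> lands@18:L; in-air after throw: [b4@11:R b5@12:L b3@13:R b1@14:L b2@18:L]
Ball 2: thrown@1 h=6 -> first land @7; rethrown@7 h=3 -> second land @10

Answer: 7 10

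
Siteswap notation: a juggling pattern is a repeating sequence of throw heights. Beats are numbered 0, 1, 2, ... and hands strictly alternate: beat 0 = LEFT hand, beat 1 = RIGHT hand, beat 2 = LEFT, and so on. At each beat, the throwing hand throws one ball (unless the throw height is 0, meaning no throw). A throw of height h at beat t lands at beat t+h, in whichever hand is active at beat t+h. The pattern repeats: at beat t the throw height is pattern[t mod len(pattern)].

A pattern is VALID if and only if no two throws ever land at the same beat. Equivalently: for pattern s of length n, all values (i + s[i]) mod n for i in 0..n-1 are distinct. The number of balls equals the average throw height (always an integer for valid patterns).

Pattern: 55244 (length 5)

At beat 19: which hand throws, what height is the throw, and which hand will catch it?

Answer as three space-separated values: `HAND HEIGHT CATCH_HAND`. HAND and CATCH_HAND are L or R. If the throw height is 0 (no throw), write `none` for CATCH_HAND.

Answer: R 4 R

Derivation:
Beat 19: 19 mod 2 = 1, so hand = R
Throw height = pattern[19 mod 5] = pattern[4] = 4
Lands at beat 19+4=23, 23 mod 2 = 1, so catch hand = R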